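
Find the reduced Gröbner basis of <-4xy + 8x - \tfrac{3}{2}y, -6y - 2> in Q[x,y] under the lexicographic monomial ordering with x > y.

Buchberger's algorithm terminates because the ascending chain of leading-term ideals stabilizes.

f_1 = -4xy + 8x - \tfrac{3}{2}y, LT = xy.
f_2 = -6y - 2, LT = y.

S(f_1,f_2): lcm = xy. S = -\tfrac{7}{3}x + \tfrac{3}{8}y.
  leading term x: no divisor's leading term divides it; move -\tfrac{7}{3}x to the remainder.
  leading term y: subtract (-\tfrac{1}{16})·f_2 from \tfrac{3}{8}y → -\tfrac{1}{8}
  leading term 1: no divisor's leading term divides it; move -\tfrac{1}{8} to the remainder.
  remainder -\tfrac{7}{3}x - \tfrac{1}{8} ≠ 0; add g_3 = -\tfrac{7}{3}x - \tfrac{1}{8} to the basis.

The other S-polynomials (S(f_1,g_3), S(f_2,g_3)) all reduce to 0 modulo the current basis, so we have a Gröbner basis.
Inter-reduce: drop elements whose leading term is divisible by another's, tail-reduce, and make monic.

G = {x + \tfrac{3}{56}, y + \tfrac{1}{3}}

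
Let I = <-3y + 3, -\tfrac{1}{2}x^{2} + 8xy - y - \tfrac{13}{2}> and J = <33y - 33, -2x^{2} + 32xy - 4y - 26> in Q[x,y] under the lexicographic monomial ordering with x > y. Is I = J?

Equality of ideals is decidable: compute both reduced Gröbner bases (unique for the ordering) and check whether they agree.
Buchberger on the first generating set:
f_1 = -3y + 3, LT = y.
f_2 = -\tfrac{1}{2}x^{2} + 8xy - y - \tfrac{13}{2}, LT = x^{2}.

The S-polynomials (S(f_1,f_2)) all reduce to 0 modulo the current basis, so we have a Gröbner basis.
Inter-reduce: drop elements whose leading term is divisible by another's, tail-reduce, and make monic.
Reduced Gröbner basis: {x^{2} - 16x + 15, y - 1}.

Buchberger on the second generating set:
h_1 = 33y - 33, LT = y.
h_2 = -2x^{2} + 32xy - 4y - 26, LT = x^{2}.

The S-polynomials (S(h_1,h_2)) all reduce to 0 modulo the current basis, so we have a Gröbner basis.
Inter-reduce: drop elements whose leading term is divisible by another's, tail-reduce, and make monic.
Reduced Gröbner basis: {x^{2} - 16x + 15, y - 1}.

The two bases agree; hence the ideals are identical.

Yes, the ideals are equal.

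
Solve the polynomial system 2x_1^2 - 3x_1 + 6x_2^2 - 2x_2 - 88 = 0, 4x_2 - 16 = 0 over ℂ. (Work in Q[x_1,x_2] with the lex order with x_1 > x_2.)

Compute a lex Gröbner basis by Buchberger's algorithm.
f_1 = 2x_1^2 - 3x_1 + 6x_2^2 - 2x_2 - 88, LT = x_1^2.
f_2 = 4x_2 - 16, LT = x_2.

The S-polynomials (S(f_1,f_2)) all reduce to 0 modulo the current basis, so we have a Gröbner basis.
Inter-reduce: drop elements whose leading term is divisible by another's, tail-reduce, and make monic.
Reduced Gröbner basis: {x_1^2 - 3/2x_1, x_2 - 4}.

Since the basis is lex-ordered, x_2 - 4 is univariate in x_2. Its roots are {4}. Back-substituting each root into the other basis elements fixes the other coordinates.
  x_2 = 4: the earlier basis element becomes x_1^2 - 3/2x_1 = 0, giving x_1 = 0, 3/2 — points (0, 4), (3/2, 4).
Substituting each solution back into the original system confirms all equations vanish.

{(0, 4), (3/2, 4)}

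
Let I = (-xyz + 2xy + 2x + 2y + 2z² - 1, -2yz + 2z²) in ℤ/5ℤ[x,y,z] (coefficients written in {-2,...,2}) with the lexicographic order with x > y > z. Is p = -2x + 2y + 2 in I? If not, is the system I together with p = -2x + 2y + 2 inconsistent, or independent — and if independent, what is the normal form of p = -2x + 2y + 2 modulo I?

-2x + 2y + 2 is independent of I; its normal form modulo I is -2x + 2y + 2.

First compute the reduced Gröbner basis of I by Buchberger's algorithm.
f_1 = -xyz + 2xy + 2x + 2y + 2z² - 1, LT = xyz.
f_2 = -2yz + 2z², LT = yz.

S(f_1,f_2): lcm = xyz. S = -2xy + xz² - 2x - 2y - 2z² + 1.
  reduce S modulo (f_1, f_2):
  remainder -2xy + xz² - 2x - 2y - 2z² + 1 ≠ 0; add h_3 = -2xy + xz² - 2x - 2y - 2z² + 1 to the basis.

S(f_1,h_3): lcm = xyz. S = -2xy - 2xz³ - xz - 2x - yz - 2y - z³ - 2z² - 2z + 1.
  reduce S modulo (f_1, f_2, h_3):
  remainder -2xz³ - xz² - xz - z³ - z² - 2z ≠ 0; add h_4 = -2xz³ - xz² - xz - z³ - z² - 2z to the basis.

The other S-polynomials (S(f_2,h_3), S(f_1,h_4), S(f_2,h_4), S(h_3,h_4)) all reduce to 0 modulo the current basis, so we have a Gröbner basis.
Inter-reduce: drop elements whose leading term is divisible by another's, tail-reduce, and make monic.
Reduced Gröbner basis: {xy + 2xz² + x + y + z² + 2, xz³ - 2xz² - 2xz - 2z³ - 2z² + z, yz - z²}.
Label its elements g_1 = xy + 2xz² + x + y + z² + 2, g_2 = xz³ - 2xz² - 2xz - 2z³ - 2z² + z, g_3 = yz - z².

Reduce p = -2x + 2y + 2 modulo G:
  leading term x: no divisor's leading term divides it; move -2x to the remainder.
  leading term y: no divisor's leading term divides it; move 2y to the remainder.
  leading term 1: no divisor's leading term divides it; move 2 to the remainder.
  normal form = -2x + 2y + 2.
The normal form is nonzero, so p ∉ I. Since p minus its normal form lies in I, I + (p) = I + (r) where r = -2x + 2y + 2; decide whether this ideal is the whole ring.
Run Buchberger on G together with r (pairs among the g_i already reduce to 0 since G is a Gröbner basis):
g_1 = xy + 2xz² + x + y + z² + 2, LT = xy.
g_2 = xz³ - 2xz² - 2xz - 2z³ - 2z² + z, LT = xz³.
g_3 = yz - z², LT = yz.
r = -2x + 2y + 2, LT = x.

S(g_1,r): lcm = xy. S = 2xz² + x + y² + 2y + z² + 2.
  reduce S modulo (g_1, g_2, g_3, r):
  remainder y² - 2y + 2z³ - 2z² - 2 ≠ 0; add m_5 = y² - 2y + 2z³ - 2z² - 2 to the basis.

S(g_2,r): lcm = xz³. S = -2xz² - 2xz + yz³ - z³ - 2z² + z.
  reduce S modulo (g_1, g_2, g_3, r, m_5):
  remainder z⁴ + 2z³ - z² - z ≠ 0; add m_6 = z⁴ + 2z³ - z² - z to the basis.

The other S-polynomials (S(g_1,g_2), S(g_1,g_3), S(g_2,g_3), S(g_3,r), S(g_1,m_5), S(g_2,m_5), S(g_3,m_5), S(r,m_5), S(g_1,m_6), S(g_2,m_6), S(g_3,m_6), S(r,m_6), S(m_5,m_6)) all reduce to 0 modulo the current basis, so we have a Gröbner basis.
Inter-reduce: drop elements whose leading term is divisible by another's, tail-reduce, and make monic.
Reduced Gröbner basis: {x - y - 1, y² - 2y + 2z³ - 2z² - 2, yz - z², z⁴ + 2z³ - z² - z}.
The reduced Gröbner basis of I + (p) is {x - y - 1, y² - 2y + 2z³ - 2z² - 2, yz - z², z⁴ + 2z³ - z² - z} ≠ {1}, a proper ideal, so the enlarged system stays consistent: p is independent of I, with normal form -2x + 2y + 2.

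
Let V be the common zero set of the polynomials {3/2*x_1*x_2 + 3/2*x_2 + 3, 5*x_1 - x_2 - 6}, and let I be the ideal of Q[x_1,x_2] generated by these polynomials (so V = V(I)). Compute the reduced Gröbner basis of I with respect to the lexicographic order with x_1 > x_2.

f_1 = 3/2*x_1*x_2 + 3/2*x_2 + 3, LT = x_1*x_2.
f_2 = 5*x_1 - x_2 - 6, LT = x_1.

S(f_1,f_2): lcm = x_1*x_2. S = 1/5*x_2**2 + 11/5*x_2 + 2.
  reduce S modulo (f_1, f_2):
  remainder 1/5*x_2**2 + 11/5*x_2 + 2 ≠ 0; add g_3 = 1/5*x_2**2 + 11/5*x_2 + 2 to the basis.

The other S-polynomials (S(f_1,g_3), S(f_2,g_3)) all reduce to 0 modulo the current basis, so we have a Gröbner basis.
Inter-reduce: drop elements whose leading term is divisible by another's, tail-reduce, and make monic.

G = {x_1 - 1/5*x_2 - 6/5, x_2**2 + 11*x_2 + 10}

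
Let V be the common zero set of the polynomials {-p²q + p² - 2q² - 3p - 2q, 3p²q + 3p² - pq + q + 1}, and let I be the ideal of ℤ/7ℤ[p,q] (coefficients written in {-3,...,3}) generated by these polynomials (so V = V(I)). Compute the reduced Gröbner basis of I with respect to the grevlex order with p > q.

f_1 = -p²q + p² - 2q² - 3p - 2q, LT = p²q.
f_2 = 3p²q + 3p² - pq + q + 1, LT = p²q.

S(f_1,f_2): lcm = p²q. S = -2p² - 2pq + 2q² + 3p - 3q + 2.
  reduce S modulo (f_1, f_2):
  remainder -2p² - 2pq + 2q² + 3p - 3q + 2 ≠ 0; add g_3 = -2p² - 2pq + 2q² + 3p - 3q + 2 to the basis.

S(f_1,g_3): lcm = p²q. S = -pq² + q³ - p² - 2pq - 3q² + 3p + 3q.
  reduce S modulo (f_1, f_2, g_3):
  remainder -pq² + q³ - pq + 3q² - 2p + q - 1 ≠ 0; add g_4 = -pq² + q³ - pq + 3q² - 2p + q - 1 to the basis.

S(f_1,g_4): lcm = p²q². S = pq³ - 2p²q + 3pq² + 2q³ - 2p² - 3pq + 2q² - p.
  reduce S modulo (f_1, f_2, g_3, g_4):
  remainder q⁴ - 3pq + 2q² + 2p - 3q + 1 ≠ 0; add g_5 = q⁴ - 3pq + 2q² + 2p - 3q + 1 to the basis.

The other S-polynomials (S(f_2,g_3), S(f_2,g_4), S(g_3,g_4), S(f_1,g_5), S(f_2,g_5), S(g_3,g_5), S(g_4,g_5)) all reduce to 0 modulo the current basis, so we have a Gröbner basis.
Inter-reduce: drop elements whose leading term is divisible by another's, tail-reduce, and make monic.

G = {q⁴ - 3pq + 2q² + 2p - 3q + 1, pq² - q³ + pq - 3q² + 2p - q + 1, p² + pq - q² + 2p - 2q - 1}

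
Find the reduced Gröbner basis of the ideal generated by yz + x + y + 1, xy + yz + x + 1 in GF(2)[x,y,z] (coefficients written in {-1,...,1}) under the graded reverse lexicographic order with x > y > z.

f_1 = yz + x + y + 1, LT = yz.
f_2 = xy + yz + x + 1, LT = xy.

S(f_1,f_2): lcm = xyz. S = yz^2 + x^2 + xy + xz + x + z.
  leading term yz^2: subtract (z)·f_1 from yz^2 + x^2 + xy + xz + x + z → x^2 + xy + yz + x
  leading term x^2: no divisor's leading term divides it; move x^2 to the remainder.
  leading term xy: subtract (1)·f_2 from xy + yz + x → 1
  leading term 1: no divisor's leading term divides it; move 1 to the remainder.
  remainder x^2 + 1 ≠ 0; add g_3 = x^2 + 1 to the basis.

The other S-polynomials (S(f_1,g_3), S(f_2,g_3)) all reduce to 0 modulo the current basis, so we have a Gröbner basis.

G = {x^2 + 1, xy + y, yz + x + y + 1}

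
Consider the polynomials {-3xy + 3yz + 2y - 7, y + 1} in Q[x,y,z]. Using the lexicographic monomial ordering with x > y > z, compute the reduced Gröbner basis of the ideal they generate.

Buchberger's algorithm terminates because the ascending chain of leading-term ideals stabilizes.

f_1 = -3xy + 3yz + 2y - 7, LT = xy.
f_2 = y + 1, LT = y.

S(f_1,f_2): lcm = xy. S = -x - yz - 2/3y + 7/3.
  leading term x: no divisor's leading term divides it; move -x to the remainder.
  leading term yz: subtract (-z)·f_2 from -yz - 2/3y + 7/3 → -2/3y + z + 7/3
  leading term y: subtract (-2/3)·f_2 from -2/3y + z + 7/3 → z + 3
  leading term z: no divisor's leading term divides it; move z to the remainder.
  leading term 1: no divisor's leading term divides it; move 3 to the remainder.
  remainder -x + z + 3 ≠ 0; add g_3 = -x + z + 3 to the basis.

The other S-polynomials (S(f_1,g_3), S(f_2,g_3)) all reduce to 0 modulo the current basis, so we have a Gröbner basis.
Inter-reduce: drop elements whose leading term is divisible by another's, tail-reduce, and make monic.

G = {x - z - 3, y + 1}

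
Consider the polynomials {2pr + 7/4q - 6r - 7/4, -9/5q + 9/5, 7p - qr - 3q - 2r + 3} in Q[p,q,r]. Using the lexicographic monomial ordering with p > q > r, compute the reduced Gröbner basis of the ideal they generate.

G = {p - 3/7r, q - 1, r^2 - 7r}

f_1 = 2pr + 7/4q - 6r - 7/4, LT = pr.
f_2 = -9/5q + 9/5, LT = q.
f_3 = 7p - qr - 3q - 2r + 3, LT = p.

S(f_1,f_3): lcm = pr. S = 1/7qr^2 + 3/7qr + 7/8q + 2/7r^2 - 24/7r - 7/8.
  reduce S modulo (f_1, f_2, f_3):
  remainder 3/7r^2 - 3r ≠ 0; add g_4 = 3/7r^2 - 3r to the basis.

The other S-polynomials (S(f_1,f_2), S(f_2,f_3), S(f_1,g_4), S(f_2,g_4), S(f_3,g_4)) all reduce to 0 modulo the current basis, so we have a Gröbner basis.
Inter-reduce: drop elements whose leading term is divisible by another's, tail-reduce, and make monic.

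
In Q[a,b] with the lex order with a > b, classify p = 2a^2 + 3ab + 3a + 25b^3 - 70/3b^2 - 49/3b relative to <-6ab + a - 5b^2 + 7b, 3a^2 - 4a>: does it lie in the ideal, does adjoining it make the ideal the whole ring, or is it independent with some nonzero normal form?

2a^2 + 3ab + 3a + 25b^3 - 70/3b^2 - 49/3b lies in I (it reduces to 0).

First compute the reduced Gröbner basis of I by Buchberger's algorithm.
f_1 = -6ab + a - 5b^2 + 7b, LT = ab.
f_2 = 3a^2 - 4a, LT = a^2.

S(f_1,f_2): lcm = a^2b. S = -1/6a^2 + 5/6ab^2 + 1/6ab.
  leading term a^2: subtract (-1/18)·f_2 from -1/6a^2 + 5/6ab^2 + 1/6ab → 5/6ab^2 + 1/6ab - 2/9a
  leading term ab^2: subtract (-5/36b)·f_1 from 5/6ab^2 + 1/6ab - 2/9a → 11/36ab - 2/9a - 25/36b^3 + 35/36b^2
  leading term ab: subtract (-11/216)·f_1 from 11/36ab - 2/9a - 25/36b^3 + 35/36b^2 → -37/216a - 25/36b^3 + 155/216b^2 + 77/216b
  leading term a: no divisor's leading term divides it; move -37/216a to the remainder.
  leading term b^3: no divisor's leading term divides it; move -25/36b^3 to the remainder.
  leading term b^2: no divisor's leading term divides it; move 155/216b^2 to the remainder.
  leading term b: no divisor's leading term divides it; move 77/216b to the remainder.
  remainder -37/216a - 25/36b^3 + 155/216b^2 + 77/216b ≠ 0; add h_3 = -37/216a - 25/36b^3 + 155/216b^2 + 77/216b to the basis.

S(f_1,h_3): lcm = ab. S = -1/6a - 150/37b^4 + 155/37b^3 + 647/222b^2 - 7/6b.
  leading term a: subtract (36/37)·h_3 from -1/6a - 150/37b^4 + 155/37b^3 + 647/222b^2 - 7/6b → -150/37b^4 + 180/37b^3 + 82/37b^2 - 56/37b
  leading term b^4: no divisor's leading term divides it; move -150/37b^4 to the remainder.
  leading term b^3: no divisor's leading term divides it; move 180/37b^3 to the remainder.
  leading term b^2: no divisor's leading term divides it; move 82/37b^2 to the remainder.
  leading term b: no divisor's leading term divides it; move -56/37b to the remainder.
  remainder -150/37b^4 + 180/37b^3 + 82/37b^2 - 56/37b ≠ 0; add h_4 = -150/37b^4 + 180/37b^3 + 82/37b^2 - 56/37b to the basis.

The other S-polynomials (S(f_2,h_3), S(f_1,h_4), S(f_2,h_4), S(h_3,h_4)) all reduce to 0 modulo the current basis, so we have a Gröbner basis.
Inter-reduce: drop elements whose leading term is divisible by another's, tail-reduce, and make monic.
Reduced Gröbner basis: {a + 150/37b^3 - 155/37b^2 - 77/37b, b^4 - 6/5b^3 - 41/75b^2 + 28/75b}.
Label its elements g_1 = a + 150/37b^3 - 155/37b^2 - 77/37b, g_2 = b^4 - 6/5b^3 - 41/75b^2 + 28/75b.

Reduce p = 2a^2 + 3ab + 3a + 25b^3 - 70/3b^2 - 49/3b modulo G:
  leading term a^2: subtract (2a)·g_1 from 2a^2 + 3ab + 3a + 25b^3 - 70/3b^2 - 49/3b → -300/37ab^3 + 310/37ab^2 + 265/37ab + 3a + 25b^3 - 70/3b^2 - 49/3b
  leading term ab^3: subtract (-300/37b^3)·g_1 from -300/37ab^3 + 310/37ab^2 + 265/37ab + 3a + 25b^3 - 70/3b^2 - 49/3b → 310/37ab^2 + 265/37ab + 3a + 45000/1369b^6 - 46500/1369b^5 - 23100/1369b^4 + 25b^3 - 70/3b^2 - 49/3b
  leading term ab^2: subtract (310/37b^2)·g_1 from 310/37ab^2 + 265/37ab + 3a + 45000/1369b^6 - 46500/1369b^5 - 23100/1369b^4 + 25b^3 - 70/3b^2 - 49/3b → 265/37ab + 3a + 45000/1369b^6 - 93000/1369b^5 + 24950/1369b^4 + 58095/1369b^3 - 70/3b^2 - 49/3b
  leading term ab: subtract (265/37b)·g_1 from 265/37ab + 3a + 45000/1369b^6 - 93000/1369b^5 + 24950/1369b^4 + 58095/1369b^3 - 70/3b^2 - 49/3b → 3a + 45000/1369b^6 - 93000/1369b^5 - 400/37b^4 + 99170/1369b^3 - 34615/4107b^2 - 49/3b
  leading term a: subtract (3)·g_1 from 3a + 45000/1369b^6 - 93000/1369b^5 - 400/37b^4 + 99170/1369b^3 - 34615/4107b^2 - 49/3b → 45000/1369b^6 - 93000/1369b^5 - 400/37b^4 + 82520/1369b^3 + 17000/4107b^2 - 1120/111b
  leading term b^6: subtract (45000/1369b^2)·g_2 from 45000/1369b^6 - 93000/1369b^5 - 400/37b^4 + 82520/1369b^3 + 17000/4107b^2 - 1120/111b → -39000/1369b^5 + 9800/1369b^4 + 65720/1369b^3 + 17000/4107b^2 - 1120/111b
  leading term b^5: subtract (-39000/1369b)·g_2 from -39000/1369b^5 + 9800/1369b^4 + 65720/1369b^3 + 17000/4107b^2 - 1120/111b → -1000/37b^4 + 1200/37b^3 + 1640/111b^2 - 1120/111b
  leading term b^4: subtract (-1000/37)·g_2 from -1000/37b^4 + 1200/37b^3 + 1640/111b^2 - 1120/111b → 0
  normal form = 0.
Since the normal form is 0, p ∈ I.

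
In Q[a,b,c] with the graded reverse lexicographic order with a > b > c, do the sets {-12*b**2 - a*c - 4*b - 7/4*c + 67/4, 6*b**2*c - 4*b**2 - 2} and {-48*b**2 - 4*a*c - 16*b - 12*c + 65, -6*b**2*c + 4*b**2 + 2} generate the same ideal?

Since reduced Gröbner bases are canonical representatives of ideals under a given ordering, it suffices to compute and compare them.
Buchberger on the first generating set:
f_1 = -12*b**2 - a*c - 4*b - 7/4*c + 67/4, LT = b**2.
f_2 = 6*b**2*c - 4*b**2 - 2, LT = b**2*c.

S(f_1,f_2): lcm = b**2*c. S = 1/12*a*c**2 + 2/3*b**2 + 1/3*b*c + 7/48*c**2 - 67/48*c + 1/3.
  leading term a*c**2: no divisor's leading term divides it; move 1/12*a*c**2 to the remainder.
  leading term b**2: subtract (-1/18)·f_1 from 2/3*b**2 + 1/3*b*c + 7/48*c**2 - 67/48*c + 1/3 → -1/18*a*c + 1/3*b*c + 7/48*c**2 - 2/9*b - 215/144*c + 91/72
  leading term a*c: no divisor's leading term divides it; move -1/18*a*c to the remainder.
  leading term b*c: no divisor's leading term divides it; move 1/3*b*c to the remainder.
  leading term c**2: no divisor's leading term divides it; move 7/48*c**2 to the remainder.
  leading term b: no divisor's leading term divides it; move -2/9*b to the remainder.
  leading term c: no divisor's leading term divides it; move -215/144*c to the remainder.
  leading term 1: no divisor's leading term divides it; move 91/72 to the remainder.
  remainder 1/12*a*c**2 - 1/18*a*c + 1/3*b*c + 7/48*c**2 - 2/9*b - 215/144*c + 91/72 ≠ 0; add g_3 = 1/12*a*c**2 - 1/18*a*c + 1/3*b*c + 7/48*c**2 - 2/9*b - 215/144*c + 91/72 to the basis.

The other S-polynomials (S(f_1,g_3), S(f_2,g_3)) all reduce to 0 modulo the current basis, so we have a Gröbner basis.
Inter-reduce: drop elements whose leading term is divisible by another's, tail-reduce, and make monic.
Reduced Gröbner basis: {a*c**2 - 2/3*a*c + 4*b*c + 7/4*c**2 - 8/3*b - 215/12*c + 91/6, b**2 + 1/12*a*c + 1/3*b + 7/48*c - 67/48}.

Buchberger on the second generating set:
h_1 = -48*b**2 - 4*a*c - 16*b - 12*c + 65, LT = b**2.
h_2 = -6*b**2*c + 4*b**2 + 2, LT = b**2*c.

S(h_1,h_2): lcm = b**2*c. S = 1/12*a*c**2 + 2/3*b**2 + 1/3*b*c + 1/4*c**2 - 65/48*c + 1/3.
  leading term a*c**2: no divisor's leading term divides it; move 1/12*a*c**2 to the remainder.
  leading term b**2: subtract (-1/72)·h_1 from 2/3*b**2 + 1/3*b*c + 1/4*c**2 - 65/48*c + 1/3 → -1/18*a*c + 1/3*b*c + 1/4*c**2 - 2/9*b - 73/48*c + 89/72
  leading term a*c: no divisor's leading term divides it; move -1/18*a*c to the remainder.
  leading term b*c: no divisor's leading term divides it; move 1/3*b*c to the remainder.
  leading term c**2: no divisor's leading term divides it; move 1/4*c**2 to the remainder.
  leading term b: no divisor's leading term divides it; move -2/9*b to the remainder.
  leading term c: no divisor's leading term divides it; move -73/48*c to the remainder.
  leading term 1: no divisor's leading term divides it; move 89/72 to the remainder.
  remainder 1/12*a*c**2 - 1/18*a*c + 1/3*b*c + 1/4*c**2 - 2/9*b - 73/48*c + 89/72 ≠ 0; add k_3 = 1/12*a*c**2 - 1/18*a*c + 1/3*b*c + 1/4*c**2 - 2/9*b - 73/48*c + 89/72 to the basis.

The other S-polynomials (S(h_1,k_3), S(h_2,k_3)) all reduce to 0 modulo the current basis, so we have a Gröbner basis.
Inter-reduce: drop elements whose leading term is divisible by another's, tail-reduce, and make monic.
Reduced Gröbner basis: {a*c**2 - 2/3*a*c + 4*b*c + 3*c**2 - 8/3*b - 73/4*c + 89/6, b**2 + 1/12*a*c + 1/3*b + 1/4*c - 65/48}.

These differ, so the ideals are not equal.

No, the ideals differ.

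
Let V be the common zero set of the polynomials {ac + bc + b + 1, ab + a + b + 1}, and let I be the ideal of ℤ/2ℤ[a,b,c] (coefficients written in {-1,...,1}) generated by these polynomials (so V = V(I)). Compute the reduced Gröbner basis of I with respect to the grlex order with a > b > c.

G = {b²c + b² + c + 1, ab + a + b + 1, ac + bc + b + 1}

f_1 = ac + bc + b + 1, LT = ac.
f_2 = ab + a + b + 1, LT = ab.

S(f_1,f_2): lcm = abc. S = b²c + ac + b² + bc + b + c.
  leading term b²c: no divisor's leading term divides it; move b²c to the remainder.
  leading term ac: subtract (1)·f_1 from ac + b² + bc + b + c → b² + c + 1
  leading term b²: no divisor's leading term divides it; move b² to the remainder.
  leading term c: no divisor's leading term divides it; move c to the remainder.
  leading term 1: no divisor's leading term divides it; move 1 to the remainder.
  remainder b²c + b² + c + 1 ≠ 0; add g_3 = b²c + b² + c + 1 to the basis.

The other S-polynomials (S(f_1,g_3), S(f_2,g_3)) all reduce to 0 modulo the current basis, so we have a Gröbner basis.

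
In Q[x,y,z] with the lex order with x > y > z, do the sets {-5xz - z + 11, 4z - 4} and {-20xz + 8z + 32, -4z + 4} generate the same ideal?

Two ideals are equal iff their reduced Gröbner bases coincide (the reduced basis is unique for a fixed ordering).
Buchberger on the first generating set:
f_1 = -5xz - z + 11, LT = xz.
f_2 = 4z - 4, LT = z.

S(f_1,f_2): lcm = xz. S = x + 1/5z - 11/5.
  leading term x: no divisor's leading term divides it; move x to the remainder.
  leading term z: subtract (1/20)·f_2 from 1/5z - 11/5 → -2
  leading term 1: no divisor's leading term divides it; move -2 to the remainder.
  remainder x - 2 ≠ 0; add g_3 = x - 2 to the basis.

The other S-polynomials (S(f_1,g_3), S(f_2,g_3)) all reduce to 0 modulo the current basis, so we have a Gröbner basis.
Inter-reduce: drop elements whose leading term is divisible by another's, tail-reduce, and make monic.
Reduced Gröbner basis: {x - 2, z - 1}.

Buchberger on the second generating set:
h_1 = -20xz + 8z + 32, LT = xz.
h_2 = -4z + 4, LT = z.

S(h_1,h_2): lcm = xz. S = x - 2/5z - 8/5.
  leading term x: no divisor's leading term divides it; move x to the remainder.
  leading term z: subtract (1/10)·h_2 from -2/5z - 8/5 → -2
  leading term 1: no divisor's leading term divides it; move -2 to the remainder.
  remainder x - 2 ≠ 0; add k_3 = x - 2 to the basis.

The other S-polynomials (S(h_1,k_3), S(h_2,k_3)) all reduce to 0 modulo the current basis, so we have a Gröbner basis.
Inter-reduce: drop elements whose leading term is divisible by another's, tail-reduce, and make monic.
Reduced Gröbner basis: {x - 2, z - 1}.

Same reduced basis, so the two generating sets span the same ideal.

Yes, the ideals are equal.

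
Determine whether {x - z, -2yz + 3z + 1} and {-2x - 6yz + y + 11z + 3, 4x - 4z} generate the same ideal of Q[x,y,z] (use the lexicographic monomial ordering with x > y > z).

Two ideals are equal iff their reduced Gröbner bases coincide (the reduced basis is unique for a fixed ordering).
Buchberger on the first generating set:
f_1 = x - z, LT = x.
f_2 = -2yz + 3z + 1, LT = yz.

The S-polynomials (S(f_1,f_2)) all reduce to 0 modulo the current basis, so we have a Gröbner basis.
Inter-reduce: drop elements whose leading term is divisible by another's, tail-reduce, and make monic.
Reduced Gröbner basis: {x - z, yz - \tfrac{3}{2}z - \tfrac{1}{2}}.

Buchberger on the second generating set:
h_1 = -2x - 6yz + y + 11z + 3, LT = x.
h_2 = 4x - 4z, LT = x.

S(h_1,h_2): lcm = x. S = 3yz - \tfrac{1}{2}y - \tfrac{9}{2}z - \tfrac{3}{2}.
  leading term yz: no divisor's leading term divides it; move 3yz to the remainder.
  leading term y: no divisor's leading term divides it; move -\tfrac{1}{2}y to the remainder.
  leading term z: no divisor's leading term divides it; move -\tfrac{9}{2}z to the remainder.
  leading term 1: no divisor's leading term divides it; move -\tfrac{3}{2} to the remainder.
  remainder 3yz - \tfrac{1}{2}y - \tfrac{9}{2}z - \tfrac{3}{2} ≠ 0; add k_3 = 3yz - \tfrac{1}{2}y - \tfrac{9}{2}z - \tfrac{3}{2} to the basis.

The other S-polynomials (S(h_1,k_3), S(h_2,k_3)) all reduce to 0 modulo the current basis, so we have a Gröbner basis.
Inter-reduce: drop elements whose leading term is divisible by another's, tail-reduce, and make monic.
Reduced Gröbner basis: {x - z, yz - \tfrac{1}{6}y - \tfrac{3}{2}z - \tfrac{1}{2}}.

The bases are distinct; the ideals are different.

No, the ideals differ.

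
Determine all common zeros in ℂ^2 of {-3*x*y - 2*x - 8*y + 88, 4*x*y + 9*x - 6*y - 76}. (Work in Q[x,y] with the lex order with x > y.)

Compute a lex Gröbner basis by Buchberger's algorithm.
f_1 = -3*x*y - 2*x - 8*y + 88, LT = x*y.
f_2 = 4*x*y + 9*x - 6*y - 76, LT = x*y.

S(f_1,f_2): lcm = x*y. S = -19/12*x + 25/6*y - 31/3.
  leading term x: no divisor's leading term divides it; move -19/12*x to the remainder.
  leading term y: no divisor's leading term divides it; move 25/6*y to the remainder.
  leading term 1: no divisor's leading term divides it; move -31/3 to the remainder.
  remainder -19/12*x + 25/6*y - 31/3 ≠ 0; add h_3 = -19/12*x + 25/6*y - 31/3 to the basis.

S(f_1,h_3): lcm = x*y. S = 2/3*x + 50/19*y**2 - 220/57*y - 88/3.
  leading term x: subtract (-8/19)·h_3 from 2/3*x + 50/19*y**2 - 220/57*y - 88/3 → 50/19*y**2 - 40/19*y - 640/19
  leading term y**2: no divisor's leading term divides it; move 50/19*y**2 to the remainder.
  leading term y: no divisor's leading term divides it; move -40/19*y to the remainder.
  leading term 1: no divisor's leading term divides it; move -640/19 to the remainder.
  remainder 50/19*y**2 - 40/19*y - 640/19 ≠ 0; add h_4 = 50/19*y**2 - 40/19*y - 640/19 to the basis.

The other S-polynomials (S(f_2,h_3), S(f_1,h_4), S(f_2,h_4), S(h_3,h_4)) all reduce to 0 modulo the current basis, so we have a Gröbner basis.
Inter-reduce: drop elements whose leading term is divisible by another's, tail-reduce, and make monic.
Reduced Gröbner basis: {x - 50/19*y + 124/19, y**2 - 4/5*y - 64/5}.

Since the basis is lex-ordered, y**2 - 4/5*y - 64/5 is univariate in y. Its roots are {-16/5, 4}. Back-substituting each root into the other basis elements fixes the other coordinates.
  y = -16/5: the earlier basis element becomes x + 284/19 = 0, giving x = -284/19 — point (-284/19, -16/5).
  y = 4: the earlier basis element becomes x - 4 = 0, giving x = 4 — point (4, 4).

{(-284/19, -16/5), (4, 4)}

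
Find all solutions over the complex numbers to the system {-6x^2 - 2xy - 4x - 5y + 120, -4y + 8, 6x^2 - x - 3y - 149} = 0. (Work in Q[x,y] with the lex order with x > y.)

{(-5, 2)}

Compute a lex Gröbner basis by Buchberger's algorithm.
f_1 = -6x^2 - 2xy - 4x - 5y + 120, LT = x^2.
f_2 = -4y + 8, LT = y.
f_3 = 6x^2 - x - 3y - 149, LT = x^2.

S(f_1,f_3): lcm = x^2. S = 1/3xy + 5/6x + 4/3y + 29/6.
  leading term xy: subtract (-1/12x)·f_2 from 1/3xy + 5/6x + 4/3y + 29/6 → 3/2x + 4/3y + 29/6
  leading term x: no divisor's leading term divides it; move 3/2x to the remainder.
  leading term y: subtract (-1/3)·f_2 from 4/3y + 29/6 → 15/2
  leading term 1: no divisor's leading term divides it; move 15/2 to the remainder.
  remainder 3/2x + 15/2 ≠ 0; add h_4 = 3/2x + 15/2 to the basis.

The other S-polynomials (S(f_1,f_2), S(f_2,f_3), S(f_1,h_4), S(f_2,h_4), S(f_3,h_4)) all reduce to 0 modulo the current basis, so we have a Gröbner basis.
Inter-reduce: drop elements whose leading term is divisible by another's, tail-reduce, and make monic.
Reduced Gröbner basis: {x + 5, y - 2}.

The lex basis is triangular: the last element involves only y. Solving y - 2 = 0 gives y ∈ {2}; substituting each value into the earlier elements determines the remaining variables.
  y = 2: the earlier basis element becomes x + 5 = 0, giving x = -5 — point (-5, 2).
Each listed point satisfies every original equation (direct substitution).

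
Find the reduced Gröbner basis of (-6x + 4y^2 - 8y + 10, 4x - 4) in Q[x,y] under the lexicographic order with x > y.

G = {x - 1, y^2 - 2y + 1}

f_1 = -6x + 4y^2 - 8y + 10, LT = x.
f_2 = 4x - 4, LT = x.

S(f_1,f_2): lcm = x. S = -2/3y^2 + 4/3y - 2/3.
  leading term y^2: no divisor's leading term divides it; move -2/3y^2 to the remainder.
  leading term y: no divisor's leading term divides it; move 4/3y to the remainder.
  leading term 1: no divisor's leading term divides it; move -2/3 to the remainder.
  remainder -2/3y^2 + 4/3y - 2/3 ≠ 0; add g_3 = -2/3y^2 + 4/3y - 2/3 to the basis.

S(f_1,g_3): leading monomials are coprime, so the S-polynomial reduces to 0 (Buchberger's first criterion).
S(f_2,g_3): leading monomials are coprime, so the S-polynomial reduces to 0 (Buchberger's first criterion).
Every S-polynomial of the final basis reduces to 0, so we have a Gröbner basis.
Inter-reduce: drop elements whose leading term is divisible by another's, tail-reduce, and make monic.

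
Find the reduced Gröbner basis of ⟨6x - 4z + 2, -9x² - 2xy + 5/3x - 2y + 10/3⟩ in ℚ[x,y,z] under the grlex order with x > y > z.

f_1 = 6x - 4z + 2, LT = x.
f_2 = -9x² - 2xy + 5/3x - 2y + 10/3, LT = x².

S(f_1,f_2): lcm = x². S = -2/9xy - ⅔xz + 14/27x - 2/9y + 10/27.
  leading term xy: subtract (-1/27y)·f_1 from -2/9xy - ⅔xz + 14/27x - 2/9y + 10/27 → -⅔xz - 4/27yz + 14/27x - 4/27y + 10/27
  leading term xz: subtract (-1/9z)·f_1 from -⅔xz - 4/27yz + 14/27x - 4/27y + 10/27 → -4/27yz - 4/9z² + 14/27x - 4/27y + 2/9z + 10/27
  leading term yz: no divisor's leading term divides it; move -4/27yz to the remainder.
  leading term z²: no divisor's leading term divides it; move -4/9z² to the remainder.
  leading term x: subtract (7/81)·f_1 from 14/27x - 4/27y + 2/9z + 10/27 → -4/27y + 46/81z + 16/81
  leading term y: no divisor's leading term divides it; move -4/27y to the remainder.
  leading term z: no divisor's leading term divides it; move 46/81z to the remainder.
  leading term 1: no divisor's leading term divides it; move 16/81 to the remainder.
  remainder -4/27yz - 4/9z² - 4/27y + 46/81z + 16/81 ≠ 0; add g_3 = -4/27yz - 4/9z² - 4/27y + 46/81z + 16/81 to the basis.

S(f_1,g_3): leading monomials are coprime, so the S-polynomial reduces to 0 (Buchberger's first criterion).
S(f_2,g_3): leading monomials are coprime, so the S-polynomial reduces to 0 (Buchberger's first criterion).
Every S-polynomial of the final basis reduces to 0, so we have a Gröbner basis.
Inter-reduce: drop elements whose leading term is divisible by another's, tail-reduce, and make monic.

G = {yz + 3z² + y - 23/6z - 4/3, x - ⅔z + ⅓}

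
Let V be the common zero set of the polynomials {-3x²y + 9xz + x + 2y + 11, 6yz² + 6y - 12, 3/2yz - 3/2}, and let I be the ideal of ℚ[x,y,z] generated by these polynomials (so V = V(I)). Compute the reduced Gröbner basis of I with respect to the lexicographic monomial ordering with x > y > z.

G = {x² - 19/3xz + 3x - 11/3z - ⅔, y + z - 2, z² - 2z + 1}

f_1 = -3x²y + 9xz + x + 2y + 11, LT = x²y.
f_2 = 6yz² + 6y - 12, LT = yz².
f_3 = 3/2yz - 3/2, LT = yz.

S(f_1,f_2): lcm = x²yz². S = -x²y + 2x² - 3xz³ - ⅓xz² - ⅔yz² - 11/3z².
  leading term x²y: subtract (⅓)·f_1 from -x²y + 2x² - 3xz³ - ⅓xz² - ⅔yz² - 11/3z² → 2x² - 3xz³ - ⅓xz² - 3xz - ⅓x - ⅔yz² - ⅔y - 11/3z² - 11/3
  leading term x²: no divisor's leading term divides it; move 2x² to the remainder.
  leading term xz³: no divisor's leading term divides it; move -3xz³ to the remainder.
  leading term xz²: no divisor's leading term divides it; move -⅓xz² to the remainder.
  leading term xz: no divisor's leading term divides it; move -3xz to the remainder.
  leading term x: no divisor's leading term divides it; move -⅓x to the remainder.
  leading term yz²: subtract (-1/9)·f_2 from -⅔yz² - ⅔y - 11/3z² - 11/3 → -11/3z² - 5
  leading term z²: no divisor's leading term divides it; move -11/3z² to the remainder.
  leading term 1: no divisor's leading term divides it; move -5 to the remainder.
  remainder 2x² - 3xz³ - ⅓xz² - 3xz - ⅓x - 11/3z² - 5 ≠ 0; add g_4 = 2x² - 3xz³ - ⅓xz² - 3xz - ⅓x - 11/3z² - 5 to the basis.

S(f_1,f_3): lcm = x²yz. S = x² - 3xz² - ⅓xz - ⅔yz - 11/3z.
  leading term x²: subtract (½)·g_4 from x² - 3xz² - ⅓xz - ⅔yz - 11/3z → 3/2xz³ - 17/6xz² + 7/6xz + ⅙x - ⅔yz + 11/6z² - 11/3z + 5/2
  leading term xz³: no divisor's leading term divides it; move 3/2xz³ to the remainder.
  leading term xz²: no divisor's leading term divides it; move -17/6xz² to the remainder.
  leading term xz: no divisor's leading term divides it; move 7/6xz to the remainder.
  leading term x: no divisor's leading term divides it; move ⅙x to the remainder.
  leading term yz: subtract (-4/9)·f_3 from -⅔yz + 11/6z² - 11/3z + 5/2 → 11/6z² - 11/3z + 11/6
  leading term z²: no divisor's leading term divides it; move 11/6z² to the remainder.
  leading term z: no divisor's leading term divides it; move -11/3z to the remainder.
  leading term 1: no divisor's leading term divides it; move 11/6 to the remainder.
  remainder 3/2xz³ - 17/6xz² + 7/6xz + ⅙x + 11/6z² - 11/3z + 11/6 ≠ 0; add g_5 = 3/2xz³ - 17/6xz² + 7/6xz + ⅙x + 11/6z² - 11/3z + 11/6 to the basis.

S(f_2,f_3): lcm = yz². S = y + z - 2.
  leading term y: no divisor's leading term divides it; move y to the remainder.
  leading term z: no divisor's leading term divides it; move z to the remainder.
  leading term 1: no divisor's leading term divides it; move -2 to the remainder.
  remainder y + z - 2 ≠ 0; add g_6 = y + z - 2 to the basis.

S(f_3,g_5): lcm = xyz³. S = 17/9xyz² - 7/9xyz - 1/9xy - xz² - 11/9yz² + 22/9yz - 11/9y.
  leading term xyz²: subtract (17/54x)·f_2 from 17/9xyz² - 7/9xyz - 1/9xy - xz² - 11/9yz² + 22/9yz - 11/9y → -7/9xyz - 2xy - xz² + 34/9x - 11/9yz² + 22/9yz - 11/9y
  leading term xyz: subtract (-14/27x)·f_3 from -7/9xyz - 2xy - xz² + 34/9x - 11/9yz² + 22/9yz - 11/9y → -2xy - xz² + 3x - 11/9yz² + 22/9yz - 11/9y
  leading term xy: subtract (-2x)·g_6 from -2xy - xz² + 3x - 11/9yz² + 22/9yz - 11/9y → -xz² + 2xz - x - 11/9yz² + 22/9yz - 11/9y
  leading term xz²: no divisor's leading term divides it; move -xz² to the remainder.
  leading term xz: no divisor's leading term divides it; move 2xz to the remainder.
  leading term x: no divisor's leading term divides it; move -x to the remainder.
  leading term yz²: subtract (-11/54)·f_2 from -11/9yz² + 22/9yz - 11/9y → 22/9yz - 22/9
  leading term yz: subtract (44/27)·f_3 from 22/9yz - 22/9 → 0
  remainder -xz² + 2xz - x ≠ 0; add g_7 = -xz² + 2xz - x to the basis.

S(g_4,g_5): lcm = x²z³. S = 17/9x²z² - 7/9x²z - 1/9x² - 3/2xz⁶ - ⅙xz⁵ - 3/2xz⁴ - ⅙xz³ - 11/9xz² + 22/9xz - 11/9x - 11/6z⁵ - 5/2z³.
  leading term x²z²: subtract (17/18z²)·g_4 from 17/9x²z² - 7/9x²z - 1/9x² - 3/2xz⁶ - ⅙xz⁵ - 3/2xz⁴ - ⅙xz³ - 11/9xz² + 22/9xz - 11/9x - 11/6z⁵ - 5/2z³ → -7/9x²z - 1/9x² - 3/2xz⁶ + 8/3xz⁵ - 32/27xz⁴ + 8/3xz³ - 49/54xz² + 22/9xz - 11/9x - 11/6z⁵ + 187/54z⁴ - 5/2z³ + 85/18z²
  leading term x²z: subtract (-7/18z)·g_4 from -7/9x²z - 1/9x² - 3/2xz⁶ + 8/3xz⁵ - 32/27xz⁴ + 8/3xz³ - 49/54xz² + 22/9xz - 11/9x - 11/6z⁵ + 187/54z⁴ - 5/2z³ + 85/18z² → -1/9x² - 3/2xz⁶ + 8/3xz⁵ - 127/54xz⁴ + 137/54xz³ - 56/27xz² + 125/54xz - 11/9x - 11/6z⁵ + 187/54z⁴ - 106/27z³ + 85/18z² - 35/18z
  leading term x²: subtract (-1/18)·g_4 from -1/9x² - 3/2xz⁶ + 8/3xz⁵ - 127/54xz⁴ + 137/54xz³ - 56/27xz² + 125/54xz - 11/9x - 11/6z⁵ + 187/54z⁴ - 106/27z³ + 85/18z² - 35/18z → -3/2xz⁶ + 8/3xz⁵ - 127/54xz⁴ + 64/27xz³ - 113/54xz² + 58/27xz - 67/54x - 11/6z⁵ + 187/54z⁴ - 106/27z³ + 122/27z² - 35/18z - 5/18
  leading term xz⁶: subtract (-z³)·g_5 from -3/2xz⁶ + 8/3xz⁵ - 127/54xz⁴ + 64/27xz³ - 113/54xz² + 58/27xz - 67/54x - 11/6z⁵ + 187/54z⁴ - 106/27z³ + 122/27z² - 35/18z - 5/18 → -⅙xz⁵ - 32/27xz⁴ + 137/54xz³ - 113/54xz² + 58/27xz - 67/54x - 11/54z⁴ - 113/54z³ + 122/27z² - 35/18z - 5/18
  leading term xz⁵: subtract (-1/9z²)·g_5 from -⅙xz⁵ - 32/27xz⁴ + 137/54xz³ - 113/54xz² + 58/27xz - 67/54x - 11/54z⁴ - 113/54z³ + 122/27z² - 35/18z - 5/18 → -3/2xz⁴ + 8/3xz³ - 56/27xz² + 58/27xz - 67/54x - 5/2z³ + 85/18z² - 35/18z - 5/18
  leading term xz⁴: subtract (-z)·g_5 from -3/2xz⁴ + 8/3xz³ - 56/27xz² + 58/27xz - 67/54x - 5/2z³ + 85/18z² - 35/18z - 5/18 → -⅙xz³ - 49/54xz² + 125/54xz - 67/54x - ⅔z³ + 19/18z² - 1/9z - 5/18
  leading term xz³: subtract (-1/9)·g_5 from -⅙xz³ - 49/54xz² + 125/54xz - 67/54x - ⅔z³ + 19/18z² - 1/9z - 5/18 → -11/9xz² + 22/9xz - 11/9x - ⅔z³ + 34/27z² - 14/27z - 2/27
  leading term xz²: subtract (11/9)·g_7 from -11/9xz² + 22/9xz - 11/9x - ⅔z³ + 34/27z² - 14/27z - 2/27 → -⅔z³ + 34/27z² - 14/27z - 2/27
  leading term z³: no divisor's leading term divides it; move -⅔z³ to the remainder.
  leading term z²: no divisor's leading term divides it; move 34/27z² to the remainder.
  leading term z: no divisor's leading term divides it; move -14/27z to the remainder.
  leading term 1: no divisor's leading term divides it; move -2/27 to the remainder.
  remainder -⅔z³ + 34/27z² - 14/27z - 2/27 ≠ 0; add g_8 = -⅔z³ + 34/27z² - 14/27z - 2/27 to the basis.

S(f_2,g_6): lcm = yz². S = y - z³ + 2z² - 2.
  leading term y: subtract (1)·g_6 from y - z³ + 2z² - 2 → -z³ + 2z² - z
  leading term z³: subtract (3/2)·g_8 from -z³ + 2z² - z → 1/9z² - 2/9z + 1/9
  leading term z²: no divisor's leading term divides it; move 1/9z² to the remainder.
  leading term z: no divisor's leading term divides it; move -2/9z to the remainder.
  leading term 1: no divisor's leading term divides it; move 1/9 to the remainder.
  remainder 1/9z² - 2/9z + 1/9 ≠ 0; add g_9 = 1/9z² - 2/9z + 1/9 to the basis.

The other S-polynomials (S(f_1,g_4), S(f_2,g_4), S(f_3,g_4), S(f_1,g_5), S(f_2,g_5), S(f_1,g_6), S(f_3,g_6), S(g_4,g_6), S(g_5,g_6), S(f_1,g_7), S(f_2,g_7), S(f_3,g_7), S(g_4,g_7), S(g_5,g_7), S(g_6,g_7), S(f_1,g_8), S(f_2,g_8), S(f_3,g_8), S(g_4,g_8), S(g_5,g_8), S(g_6,g_8), S(g_7,g_8), S(f_1,g_9), S(f_2,g_9), S(f_3,g_9), S(g_4,g_9), S(g_5,g_9), S(g_6,g_9), S(g_7,g_9), S(g_8,g_9)) all reduce to 0 modulo the current basis, so we have a Gröbner basis.
Inter-reduce: drop elements whose leading term is divisible by another's, tail-reduce, and make monic.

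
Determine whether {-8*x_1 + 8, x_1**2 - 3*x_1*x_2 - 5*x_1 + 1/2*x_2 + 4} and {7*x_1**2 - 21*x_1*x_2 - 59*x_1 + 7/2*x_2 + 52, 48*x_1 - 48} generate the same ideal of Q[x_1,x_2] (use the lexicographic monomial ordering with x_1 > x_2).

Yes, the ideals are equal.

For a fixed monomial order, each ideal has a unique reduced Gröbner basis; comparing bases decides equality.
Buchberger on the first generating set:
f_1 = -8*x_1 + 8, LT = x_1.
f_2 = x_1**2 - 3*x_1*x_2 - 5*x_1 + 1/2*x_2 + 4, LT = x_1**2.

S(f_1,f_2): lcm = x_1**2. S = 3*x_1*x_2 + 4*x_1 - 1/2*x_2 - 4.
  reduce S modulo (f_1, f_2):
  remainder 5/2*x_2 ≠ 0; add g_3 = 5/2*x_2 to the basis.

The other S-polynomials (S(f_1,g_3), S(f_2,g_3)) all reduce to 0 modulo the current basis, so we have a Gröbner basis.
Inter-reduce: drop elements whose leading term is divisible by another's, tail-reduce, and make monic.
Reduced Gröbner basis: {x_1 - 1, x_2}.

Buchberger on the second generating set:
h_1 = 7*x_1**2 - 21*x_1*x_2 - 59*x_1 + 7/2*x_2 + 52, LT = x_1**2.
h_2 = 48*x_1 - 48, LT = x_1.

S(h_1,h_2): lcm = x_1**2. S = -3*x_1*x_2 - 52/7*x_1 + 1/2*x_2 + 52/7.
  reduce S modulo (h_1, h_2):
  remainder -5/2*x_2 ≠ 0; add k_3 = -5/2*x_2 to the basis.

The other S-polynomials (S(h_1,k_3), S(h_2,k_3)) all reduce to 0 modulo the current basis, so we have a Gröbner basis.
Inter-reduce: drop elements whose leading term is divisible by another's, tail-reduce, and make monic.
Reduced Gröbner basis: {x_1 - 1, x_2}.

These coincide, so the ideals are equal.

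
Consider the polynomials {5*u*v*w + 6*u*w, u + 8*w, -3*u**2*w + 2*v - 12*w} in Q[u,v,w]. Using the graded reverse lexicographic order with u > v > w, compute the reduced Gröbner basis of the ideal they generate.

G = {v*w**2 + 6/5*w**2, w**3 - 1/96*v + 1/16*w, v**2 - 6*v*w + 6/5*v - 36/5*w, u + 8*w}

f_1 = 5*u*v*w + 6*u*w, LT = u*v*w.
f_2 = u + 8*w, LT = u.
f_3 = -3*u**2*w + 2*v - 12*w, LT = u**2*w.

S(f_1,f_2): lcm = u*v*w. S = -8*v*w**2 + 6/5*u*w.
  leading term v*w**2: no divisor's leading term divides it; move -8*v*w**2 to the remainder.
  leading term u*w: subtract (6/5*w)·f_2 from 6/5*u*w → -48/5*w**2
  leading term w**2: no divisor's leading term divides it; move -48/5*w**2 to the remainder.
  remainder -8*v*w**2 - 48/5*w**2 ≠ 0; add g_4 = -8*v*w**2 - 48/5*w**2 to the basis.

S(f_1,f_3): lcm = u**2*v*w. S = 6/5*u**2*w + 2/3*v**2 - 4*v*w.
  leading term u**2*w: subtract (6/5*u*w)·f_2 from 6/5*u**2*w + 2/3*v**2 - 4*v*w → -48/5*u*w**2 + 2/3*v**2 - 4*v*w
  leading term u*w**2: subtract (-48/5*w**2)·f_2 from -48/5*u*w**2 + 2/3*v**2 - 4*v*w → 384/5*w**3 + 2/3*v**2 - 4*v*w
  leading term w**3: no divisor's leading term divides it; move 384/5*w**3 to the remainder.
  leading term v**2: no divisor's leading term divides it; move 2/3*v**2 to the remainder.
  leading term v*w: no divisor's leading term divides it; move -4*v*w to the remainder.
  remainder 384/5*w**3 + 2/3*v**2 - 4*v*w ≠ 0; add g_5 = 384/5*w**3 + 2/3*v**2 - 4*v*w to the basis.

S(f_2,f_3): lcm = u**2*w. S = 8*u*w**2 + 2/3*v - 4*w.
  leading term u*w**2: subtract (8*w**2)·f_2 from 8*u*w**2 + 2/3*v - 4*w → -64*w**3 + 2/3*v - 4*w
  leading term w**3: subtract (-5/6)·g_5 from -64*w**3 + 2/3*v - 4*w → 5/9*v**2 - 10/3*v*w + 2/3*v - 4*w
  leading term v**2: no divisor's leading term divides it; move 5/9*v**2 to the remainder.
  leading term v*w: no divisor's leading term divides it; move -10/3*v*w to the remainder.
  leading term v: no divisor's leading term divides it; move 2/3*v to the remainder.
  leading term w: no divisor's leading term divides it; move -4*w to the remainder.
  remainder 5/9*v**2 - 10/3*v*w + 2/3*v - 4*w ≠ 0; add g_6 = 5/9*v**2 - 10/3*v*w + 2/3*v - 4*w to the basis.

S(f_1,g_4): lcm = u*v*w**2. S = 0.
  remainder 0.

S(f_2,g_4): leading monomials are coprime, so the S-polynomial reduces to 0 (Buchberger's first criterion).
S(f_3,g_4): lcm = u**2*v*w**2. S = -6/5*u**2*w**2 - 2/3*v**2*w + 4*v*w**2.
  leading term u**2*w**2: subtract (-6/5*u*w**2)·f_2 from -6/5*u**2*w**2 - 2/3*v**2*w + 4*v*w**2 → 48/5*u*w**3 - 2/3*v**2*w + 4*v*w**2
  leading term u*w**3: subtract (48/5*w**3)·f_2 from 48/5*u*w**3 - 2/3*v**2*w + 4*v*w**2 → -384/5*w**4 - 2/3*v**2*w + 4*v*w**2
  leading term w**4: subtract (-w)·g_5 from -384/5*w**4 - 2/3*v**2*w + 4*v*w**2 → 0
  remainder 0.

S(f_1,g_5): lcm = u*v*w**3. S = -5/576*u*v**3 + 5/96*u*v**2*w + 6/5*u*w**3.
  leading term u*v**3: subtract (-5/576*v**3)·f_2 from -5/576*u*v**3 + 5/96*u*v**2*w + 6/5*u*w**3 → 5/96*u*v**2*w + 5/72*v**3*w + 6/5*u*w**3
  leading term u*v**2*w: subtract (1/96*v)·f_1 from 5/96*u*v**2*w + 5/72*v**3*w + 6/5*u*w**3 → 5/72*v**3*w + 6/5*u*w**3 - 1/16*u*v*w
  leading term v**3*w: subtract (1/8*v*w)·g_6 from 5/72*v**3*w + 6/5*u*w**3 - 1/16*u*v*w → 5/12*v**2*w**2 + 6/5*u*w**3 - 1/16*u*v*w - 1/12*v**2*w + 1/2*v*w**2
  leading term v**2*w**2: subtract (-5/96*v)·g_4 from 5/12*v**2*w**2 + 6/5*u*w**3 - 1/16*u*v*w - 1/12*v**2*w + 1/2*v*w**2 → 6/5*u*w**3 - 1/16*u*v*w - 1/12*v**2*w
  leading term u*w**3: subtract (6/5*w**3)·f_2 from 6/5*u*w**3 - 1/16*u*v*w - 1/12*v**2*w → -48/5*w**4 - 1/16*u*v*w - 1/12*v**2*w
  leading term w**4: subtract (-1/8*w)·g_5 from -48/5*w**4 - 1/16*u*v*w - 1/12*v**2*w → -1/16*u*v*w - 1/2*v*w**2
  leading term u*v*w: subtract (-1/80)·f_1 from -1/16*u*v*w - 1/2*v*w**2 → -1/2*v*w**2 + 3/40*u*w
  leading term v*w**2: subtract (1/16)·g_4 from -1/2*v*w**2 + 3/40*u*w → 3/40*u*w + 3/5*w**2
  leading term u*w: subtract (3/40*w)·f_2 from 3/40*u*w + 3/5*w**2 → 0
  remainder 0.

S(f_2,g_5): leading monomials are coprime, so the S-polynomial reduces to 0 (Buchberger's first criterion).
S(f_3,g_5): lcm = u**2*w**3. S = -5/576*u**2*v**2 + 5/96*u**2*v*w - 2/3*v*w**2 + 4*w**3.
  leading term u**2*v**2: subtract (-5/576*u*v**2)·f_2 from -5/576*u**2*v**2 + 5/96*u**2*v*w - 2/3*v*w**2 + 4*w**3 → 5/96*u**2*v*w + 5/72*u*v**2*w - 2/3*v*w**2 + 4*w**3
  leading term u**2*v*w: subtract (1/96*u)·f_1 from 5/96*u**2*v*w + 5/72*u*v**2*w - 2/3*v*w**2 + 4*w**3 → 5/72*u*v**2*w - 1/16*u**2*w - 2/3*v*w**2 + 4*w**3
  leading term u*v**2*w: subtract (1/72*v)·f_1 from 5/72*u*v**2*w - 1/16*u**2*w - 2/3*v*w**2 + 4*w**3 → -1/16*u**2*w - 1/12*u*v*w - 2/3*v*w**2 + 4*w**3
  leading term u**2*w: subtract (-1/16*u*w)·f_2 from -1/16*u**2*w - 1/12*u*v*w - 2/3*v*w**2 + 4*w**3 → -1/12*u*v*w + 1/2*u*w**2 - 2/3*v*w**2 + 4*w**3
  leading term u*v*w: subtract (-1/60)·f_1 from -1/12*u*v*w + 1/2*u*w**2 - 2/3*v*w**2 + 4*w**3 → 1/2*u*w**2 - 2/3*v*w**2 + 4*w**3 + 1/10*u*w
  leading term u*w**2: subtract (1/2*w**2)·f_2 from 1/2*u*w**2 - 2/3*v*w**2 + 4*w**3 + 1/10*u*w → -2/3*v*w**2 + 1/10*u*w
  leading term v*w**2: subtract (1/12)·g_4 from -2/3*v*w**2 + 1/10*u*w → 1/10*u*w + 4/5*w**2
  leading term u*w: subtract (1/10*w)·f_2 from 1/10*u*w + 4/5*w**2 → 0
  remainder 0.

S(g_4,g_5): lcm = v*w**3. S = -5/576*v**3 + 5/96*v**2*w + 6/5*w**3.
  leading term v**3: subtract (-1/64*v)·g_6 from -5/576*v**3 + 5/96*v**2*w + 6/5*w**3 → 6/5*w**3 + 1/96*v**2 - 1/16*v*w
  leading term w**3: subtract (1/64)·g_5 from 6/5*w**3 + 1/96*v**2 - 1/16*v*w → 0
  remainder 0.

S(f_1,g_6): lcm = u*v**2*w. S = 6*u*v*w**2 + 36/5*u*w**2.
  leading term u*v*w**2: subtract (6/5*w)·f_1 from 6*u*v*w**2 + 36/5*u*w**2 → 0
  remainder 0.

S(f_2,g_6): leading monomials are coprime, so the S-polynomial reduces to 0 (Buchberger's first criterion).
S(f_3,g_6): leading monomials are coprime, so the S-polynomial reduces to 0 (Buchberger's first criterion).
S(g_4,g_6): lcm = v**2*w**2. S = 6*v*w**3 + 36/5*w**3.
  leading term v*w**3: subtract (-3/4*w)·g_4 from 6*v*w**3 + 36/5*w**3 → 0
  remainder 0.

S(g_5,g_6): leading monomials are coprime, so the S-polynomial reduces to 0 (Buchberger's first criterion).
Every S-polynomial of the final basis reduces to 0, so we have a Gröbner basis.
Inter-reduce: drop elements whose leading term is divisible by another's, tail-reduce, and make monic.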